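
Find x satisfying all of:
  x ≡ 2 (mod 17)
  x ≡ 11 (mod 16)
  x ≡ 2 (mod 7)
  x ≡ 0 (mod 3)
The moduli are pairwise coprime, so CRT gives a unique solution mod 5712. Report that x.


Product of moduli M = 17 · 16 · 7 · 3 = 5712.
Merge one congruence at a time:
  Start: x ≡ 2 (mod 17).
  Combine with x ≡ 11 (mod 16); new modulus lcm = 272.
    Write x = 2 + 17·t and substitute into x ≡ 11 (mod 16): 17·t ≡ 11 − 2 = 9 (mod 16).
    Reduce coefficients mod 16: 1·t ≡ 9 (mod 16).
    So t ≡ 9 (mod 16).
    Then x = 2 + 17·9 = 155, valid modulo lcm(17, 16) = 272: x ≡ 155 (mod 272).
  Combine with x ≡ 2 (mod 7); new modulus lcm = 1904.
    Write x = 155 + 272·t and substitute into x ≡ 2 (mod 7): 272·t ≡ 2 − 155 = -153 (mod 7).
    Reduce coefficients mod 7: 6·t ≡ 1 (mod 7).
    The inverse of 6 mod 7 is 6 (since 6·6 = 36 = 5·7 + 1), so t ≡ 6·1 = 6 ≡ 6 (mod 7).
    Then x = 155 + 272·6 = 1787, valid modulo lcm(272, 7) = 1904: x ≡ 1787 (mod 1904).
  Combine with x ≡ 0 (mod 3); new modulus lcm = 5712.
    Write x = 1787 + 1904·t and substitute into x ≡ 0 (mod 3): 1904·t ≡ 0 − 1787 = -1787 (mod 3).
    Reduce coefficients mod 3: 2·t ≡ 1 (mod 3).
    The inverse of 2 mod 3 is 2 (since 2·2 = 4 = 1·3 + 1), so t ≡ 2·1 = 2 ≡ 2 (mod 3).
    Then x = 1787 + 1904·2 = 5595, valid modulo lcm(1904, 3) = 5712: x ≡ 5595 (mod 5712).
Verify against each original: 5595 mod 17 = 2, 5595 mod 16 = 11, 5595 mod 7 = 2, 5595 mod 3 = 0.

x ≡ 5595 (mod 5712).


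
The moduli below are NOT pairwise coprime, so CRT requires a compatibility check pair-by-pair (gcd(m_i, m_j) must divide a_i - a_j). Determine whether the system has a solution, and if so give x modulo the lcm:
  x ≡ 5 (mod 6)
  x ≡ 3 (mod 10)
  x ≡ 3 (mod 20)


Moduli 6, 10, 20 are not pairwise coprime, so CRT works modulo lcm(m_i) when all pairwise compatibility conditions hold.
Pairwise compatibility: gcd(m_i, m_j) must divide a_i - a_j for every pair.
Merge one congruence at a time:
  Start: x ≡ 5 (mod 6).
  Combine with x ≡ 3 (mod 10): gcd(6, 10) = 2; 3 - 5 = -2, which IS divisible by 2, so compatible.
    Write x = 5 + 6·t and substitute into x ≡ 3 (mod 10): 6·t ≡ 3 − 5 = -2 (mod 10).
    Divide the congruence (and modulus) by g = 2: 3·t ≡ -1 (mod 5).
    Reduce coefficients mod 5: 3·t ≡ 4 (mod 5).
    The inverse of 3 mod 5 is 2 (since 3·2 = 6 = 1·5 + 1), so t ≡ 2·4 = 8 ≡ 3 (mod 5).
    Then x = 5 + 6·3 = 23, valid modulo lcm(6, 10) = 30: x ≡ 23 (mod 30).
  Combine with x ≡ 3 (mod 20): gcd(30, 20) = 10; 3 - 23 = -20, which IS divisible by 10, so compatible.
    Write x = 23 + 30·t and substitute into x ≡ 3 (mod 20): 30·t ≡ 3 − 23 = -20 (mod 20).
    Divide the congruence (and modulus) by g = 10: 3·t ≡ -2 (mod 2).
    Reduce coefficients mod 2: 1·t ≡ 0 (mod 2).
    So t ≡ 0 (mod 2).
    Then x = 23 + 30·0 = 23, valid modulo lcm(30, 20) = 60: x ≡ 23 (mod 60).
Verify: 23 mod 6 = 5, 23 mod 10 = 3, 23 mod 20 = 3.

x ≡ 23 (mod 60).


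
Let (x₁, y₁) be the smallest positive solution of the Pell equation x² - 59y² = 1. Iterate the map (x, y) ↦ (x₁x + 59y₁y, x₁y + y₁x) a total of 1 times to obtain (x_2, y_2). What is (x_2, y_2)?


Step 1: Find the fundamental solution (x₁, y₁) of x² - 59y² = 1.
  Expand √59 as a continued fraction. a₀ = ⌊√59⌋ = 7; iterate m_{k+1} = d_k·a_k − m_k, d_{k+1} = (59 − m_{k+1}²)/d_k, a_{k+1} = ⌊(a₀ + m_{k+1})/d_{k+1}⌋ (starting m₀ = 0, d₀ = 1), with convergents p_k = a_k·p_{k-1} + p_{k-2}, q_k = a_k·q_{k-1} + q_{k-2} (p₋₁ = 1, q₋₁ = 0):
  k = 0: a₀ = 7; p₀/q₀ = 7/1; p₀² − 59·q₀² = 49 − 59 = -10.
  k = 1: m = 7, d = 10, a = ⌊(7 + 7)/10⌋ = 1; p/q = (1·7 + 1)/(1·1 + 0) = 8/1; p² − 59·q² = 64 − 59 = 5.
  k = 2: m = 3, d = 5, a = ⌊(7 + 3)/5⌋ = 2; p/q = (2·8 + 7)/(2·1 + 1) = 23/3; p² − 59·q² = 529 − 531 = -2.
  k = 3: m = 7, d = 2, a = ⌊(7 + 7)/2⌋ = 7; p/q = (7·23 + 8)/(7·3 + 1) = 169/22; p² − 59·q² = 28561 − 28556 = 5.
  k = 4: m = 7, d = 5, a = ⌊(7 + 7)/5⌋ = 2; p/q = (2·169 + 23)/(2·22 + 3) = 361/47; p² − 59·q² = 130321 − 130331 = -10.
  k = 5: m = 3, d = 10, a = ⌊(7 + 3)/10⌋ = 1; p/q = (1·361 + 169)/(1·47 + 22) = 530/69; p² − 59·q² = 280900 − 280899 = 1.
  The first convergent with p² − 59·q² = 1 gives the fundamental solution (x₁, y₁) = (530, 69).
Step 2: Apply the recurrence (x_{n+1}, y_{n+1}) = (x₁x_n + 59y₁y_n, x₁y_n + y₁x_n) repeatedly.
  From (x_1, y_1) = (530, 69): x_2 = 530·530 + 59·69·69 = 561799; y_2 = 530·69 + 69·530 = 73140.
Step 3: Verify x_2² - 59·y_2² = 315618116401 - 315618116400 = 1 (should be 1). ✓

(x_1, y_1) = (530, 69); (x_2, y_2) = (561799, 73140).


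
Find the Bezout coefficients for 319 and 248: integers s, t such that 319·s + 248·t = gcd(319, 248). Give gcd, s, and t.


Euclidean algorithm on (319, 248) — divide until remainder is 0:
  319 = 1 · 248 + 71
  248 = 3 · 71 + 35
  71 = 2 · 35 + 1
  35 = 35 · 1 + 0
gcd(319, 248) = 1.
Track Bezout coefficients alongside the remainders: start with r₀ = 319 = a·1 + b·0 (s = 1, t = 0) and r₁ = 248 = a·0 + b·1 (s = 0, t = 1); each new remainder r_{k+1} = r_{k-1} − q_k·r_k inherits s_{k+1} = s_{k-1} − q_k·s_k, t_{k+1} = t_{k-1} − q_k·t_k, so r_k = a·s_k + b·t_k at every step:
  q = 1: r = 71, s = 1 − 1·0 = 1, t = 0 − 1·1 = -1  (check: 319·1 + 248·(-1) = 71)
  q = 3: r = 35, s = 0 − 3·1 = -3, t = 1 − 3·(-1) = 4  (check: 319·(-3) + 248·4 = 35)
  q = 2: r = 1, s = 1 − 2·(-3) = 7, t = -1 − 2·4 = -9  (check: 319·7 + 248·(-9) = 1)
The row with r = 1 (the gcd) gives the Bezout coefficients s = 7, t = -9.
Result: 319 · (7) + 248 · (-9) = 1.

gcd(319, 248) = 1; s = 7, t = -9 (check: 319·7 + 248·(-9) = 1).


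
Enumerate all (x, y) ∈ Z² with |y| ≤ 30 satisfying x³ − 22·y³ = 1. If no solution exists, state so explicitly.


The equation is x³ - 22y³ = 1. For fixed y, x³ = 22·y³ + 1, so a solution requires the RHS to be a perfect cube.
Strategy: iterate y from -30 to 30, compute RHS = 22·y³ + 1, and check whether it is a (positive or negative) perfect cube.
Check small values of y:
  y = 0: RHS = 1 = (1)³ ⇒ x = 1 works.
  y = 1: RHS = 23 is not a perfect cube.
  y = -1: RHS = -21 is not a perfect cube.
  y = 2: RHS = 177 is not a perfect cube.
  y = -2: RHS = -175 is not a perfect cube.
  y = 3: RHS = 595 is not a perfect cube.
  y = -3: RHS = -593 is not a perfect cube.
Continuing the search up to |y| = 30 finds no further solutions beyond those listed.
Collected solutions: (1, 0).

Solutions (with |y| ≤ 30): (1, 0).


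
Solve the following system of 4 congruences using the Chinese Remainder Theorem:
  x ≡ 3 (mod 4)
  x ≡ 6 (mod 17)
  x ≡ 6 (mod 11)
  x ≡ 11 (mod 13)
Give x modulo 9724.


Product of moduli M = 4 · 17 · 11 · 13 = 9724.
Merge one congruence at a time:
  Start: x ≡ 3 (mod 4).
  Combine with x ≡ 6 (mod 17); new modulus lcm = 68.
    Write x = 3 + 4·t and substitute into x ≡ 6 (mod 17): 4·t ≡ 6 − 3 = 3 (mod 17).
    The inverse of 4 mod 17 is 13 (since 4·13 = 52 = 3·17 + 1), so t ≡ 13·3 = 39 ≡ 5 (mod 17).
    Then x = 3 + 4·5 = 23, valid modulo lcm(4, 17) = 68: x ≡ 23 (mod 68).
  Combine with x ≡ 6 (mod 11); new modulus lcm = 748.
    Write x = 23 + 68·t and substitute into x ≡ 6 (mod 11): 68·t ≡ 6 − 23 = -17 (mod 11).
    Reduce coefficients mod 11: 2·t ≡ 5 (mod 11).
    The inverse of 2 mod 11 is 6 (since 2·6 = 12 = 1·11 + 1), so t ≡ 6·5 = 30 ≡ 8 (mod 11).
    Then x = 23 + 68·8 = 567, valid modulo lcm(68, 11) = 748: x ≡ 567 (mod 748).
  Combine with x ≡ 11 (mod 13); new modulus lcm = 9724.
    Write x = 567 + 748·t and substitute into x ≡ 11 (mod 13): 748·t ≡ 11 − 567 = -556 (mod 13).
    Reduce coefficients mod 13: 7·t ≡ 3 (mod 13).
    The inverse of 7 mod 13 is 2 (since 7·2 = 14 = 1·13 + 1), so t ≡ 2·3 = 6 ≡ 6 (mod 13).
    Then x = 567 + 748·6 = 5055, valid modulo lcm(748, 13) = 9724: x ≡ 5055 (mod 9724).
Verify against each original: 5055 mod 4 = 3, 5055 mod 17 = 6, 5055 mod 11 = 6, 5055 mod 13 = 11.

x ≡ 5055 (mod 9724).


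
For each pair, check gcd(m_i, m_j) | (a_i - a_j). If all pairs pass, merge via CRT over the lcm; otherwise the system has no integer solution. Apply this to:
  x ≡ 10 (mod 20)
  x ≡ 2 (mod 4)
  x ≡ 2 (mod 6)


Moduli 20, 4, 6 are not pairwise coprime, so CRT works modulo lcm(m_i) when all pairwise compatibility conditions hold.
Pairwise compatibility: gcd(m_i, m_j) must divide a_i - a_j for every pair.
Merge one congruence at a time:
  Start: x ≡ 10 (mod 20).
  Combine with x ≡ 2 (mod 4): gcd(20, 4) = 4; 2 - 10 = -8, which IS divisible by 4, so compatible.
    Write x = 10 + 20·t and substitute into x ≡ 2 (mod 4): 20·t ≡ 2 − 10 = -8 (mod 4).
    Divide the congruence (and modulus) by g = 4: 5·t ≡ -2 (mod 1).
    Modulo 1 every t works; take t = 0.
    Then x = 10 + 20·0 = 10, valid modulo lcm(20, 4) = 20: x ≡ 10 (mod 20).
  Combine with x ≡ 2 (mod 6): gcd(20, 6) = 2; 2 - 10 = -8, which IS divisible by 2, so compatible.
    Write x = 10 + 20·t and substitute into x ≡ 2 (mod 6): 20·t ≡ 2 − 10 = -8 (mod 6).
    Divide the congruence (and modulus) by g = 2: 10·t ≡ -4 (mod 3).
    Reduce coefficients mod 3: 1·t ≡ 2 (mod 3).
    So t ≡ 2 (mod 3).
    Then x = 10 + 20·2 = 50, valid modulo lcm(20, 6) = 60: x ≡ 50 (mod 60).
Verify: 50 mod 20 = 10, 50 mod 4 = 2, 50 mod 6 = 2.

x ≡ 50 (mod 60).


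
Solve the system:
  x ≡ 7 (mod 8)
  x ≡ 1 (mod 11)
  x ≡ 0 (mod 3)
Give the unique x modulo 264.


Moduli 8, 11, 3 are pairwise coprime; by CRT there is a unique solution modulo M = 8 · 11 · 3 = 264.
Solve pairwise, accumulating the modulus:
  Start with x ≡ 7 (mod 8).
  Combine with x ≡ 1 (mod 11): since gcd(8, 11) = 1, we get a unique residue mod 88.
    Write x = 7 + 8·t and substitute into x ≡ 1 (mod 11): 8·t ≡ 1 − 7 = -6 (mod 11).
    Reduce coefficients mod 11: 8·t ≡ 5 (mod 11).
    The inverse of 8 mod 11 is 7 (since 8·7 = 56 = 5·11 + 1), so t ≡ 7·5 = 35 ≡ 2 (mod 11).
    Then x = 7 + 8·2 = 23, valid modulo lcm(8, 11) = 88: x ≡ 23 (mod 88).
  Combine with x ≡ 0 (mod 3): since gcd(88, 3) = 1, we get a unique residue mod 264.
    Write x = 23 + 88·t and substitute into x ≡ 0 (mod 3): 88·t ≡ 0 − 23 = -23 (mod 3).
    Reduce coefficients mod 3: 1·t ≡ 1 (mod 3).
    So t ≡ 1 (mod 3).
    Then x = 23 + 88·1 = 111, valid modulo lcm(88, 3) = 264: x ≡ 111 (mod 264).
Verify: 111 mod 8 = 7 ✓, 111 mod 11 = 1 ✓, 111 mod 3 = 0 ✓.

x ≡ 111 (mod 264).


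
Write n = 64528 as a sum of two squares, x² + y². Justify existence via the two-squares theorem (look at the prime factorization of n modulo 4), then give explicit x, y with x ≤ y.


Step 1: Factor n = 64528 = 2^4 · 37 · 109.
Step 2: Check the mod-4 condition on each prime factor: 2 = 2 (special); 37 ≡ 1 (mod 4), exponent 1; 109 ≡ 1 (mod 4), exponent 1.
All primes ≡ 3 (mod 4) appear to even exponent (or don't appear), so by the two-squares theorem n IS expressible as a sum of two squares.
Step 3: Build a representation. Group n = k² · m with k = 4 and m = 37 · 109 = 4033 (a product of primes ≡ 1 (mod 4)); a representation of m scales to one of n via (k·x)² + (k·y)² = k²(x² + y²). Each prime p ≡ 1 (mod 4) is itself a sum of two squares; find a² by testing p − a² for a perfect square:
  37: 37 − 1² = 36 = 6² ⇒ 37 = 1² + 6².
  109: 109 − 1² = 108, 109 − 2² = 105, 109 − 3² = 100 = 10² ⇒ 109 = 3² + 10².
  Combine using the Brahmagupta–Fibonacci identity (a² + b²)(c² + d²) = (ac − bd)² + (ad + bc)² = (ac + bd)² + (ad − bc)²:
  37 · 109 = 4033: from (1² + 6²)(3² + 10²), take (1·3 − 6·10, 1·10 + 6·3) = (3 − 60, 10 + 18) = (-57, 28); dropping signs (only squares matter) gives (57, 28); check 57² + 28² = 3249 + 784 = 4033 ✓.
  Scale by k = 4: (4·57, 4·28) = (228, 112).
Step 4: Order so x ≤ y and verify: 112² + 228² = 12544 + 51984 = 64528 = n. ✓

n = 64528 = 112² + 228² (one valid representation with x ≤ y).


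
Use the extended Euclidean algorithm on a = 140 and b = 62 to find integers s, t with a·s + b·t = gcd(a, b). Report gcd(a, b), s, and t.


Euclidean algorithm on (140, 62) — divide until remainder is 0:
  140 = 2 · 62 + 16
  62 = 3 · 16 + 14
  16 = 1 · 14 + 2
  14 = 7 · 2 + 0
gcd(140, 62) = 2.
Track Bezout coefficients alongside the remainders: start with r₀ = 140 = a·1 + b·0 (s = 1, t = 0) and r₁ = 62 = a·0 + b·1 (s = 0, t = 1); each new remainder r_{k+1} = r_{k-1} − q_k·r_k inherits s_{k+1} = s_{k-1} − q_k·s_k, t_{k+1} = t_{k-1} − q_k·t_k, so r_k = a·s_k + b·t_k at every step:
  q = 2: r = 16, s = 1 − 2·0 = 1, t = 0 − 2·1 = -2  (check: 140·1 + 62·(-2) = 16)
  q = 3: r = 14, s = 0 − 3·1 = -3, t = 1 − 3·(-2) = 7  (check: 140·(-3) + 62·7 = 14)
  q = 1: r = 2, s = 1 − 1·(-3) = 4, t = -2 − 1·7 = -9  (check: 140·4 + 62·(-9) = 2)
The row with r = 2 (the gcd) gives the Bezout coefficients s = 4, t = -9.
Result: 140 · (4) + 62 · (-9) = 2.

gcd(140, 62) = 2; s = 4, t = -9 (check: 140·4 + 62·(-9) = 2).


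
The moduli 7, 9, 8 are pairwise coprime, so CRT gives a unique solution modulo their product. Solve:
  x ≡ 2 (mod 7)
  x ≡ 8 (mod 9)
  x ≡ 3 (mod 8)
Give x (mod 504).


Moduli 7, 9, 8 are pairwise coprime; by CRT there is a unique solution modulo M = 7 · 9 · 8 = 504.
Solve pairwise, accumulating the modulus:
  Start with x ≡ 2 (mod 7).
  Combine with x ≡ 8 (mod 9): since gcd(7, 9) = 1, we get a unique residue mod 63.
    Write x = 2 + 7·t and substitute into x ≡ 8 (mod 9): 7·t ≡ 8 − 2 = 6 (mod 9).
    The inverse of 7 mod 9 is 4 (since 7·4 = 28 = 3·9 + 1), so t ≡ 4·6 = 24 ≡ 6 (mod 9).
    Then x = 2 + 7·6 = 44, valid modulo lcm(7, 9) = 63: x ≡ 44 (mod 63).
  Combine with x ≡ 3 (mod 8): since gcd(63, 8) = 1, we get a unique residue mod 504.
    Write x = 44 + 63·t and substitute into x ≡ 3 (mod 8): 63·t ≡ 3 − 44 = -41 (mod 8).
    Reduce coefficients mod 8: 7·t ≡ 7 (mod 8).
    The inverse of 7 mod 8 is 7 (since 7·7 = 49 = 6·8 + 1), so t ≡ 7·7 = 49 ≡ 1 (mod 8).
    Then x = 44 + 63·1 = 107, valid modulo lcm(63, 8) = 504: x ≡ 107 (mod 504).
Verify: 107 mod 7 = 2 ✓, 107 mod 9 = 8 ✓, 107 mod 8 = 3 ✓.

x ≡ 107 (mod 504).


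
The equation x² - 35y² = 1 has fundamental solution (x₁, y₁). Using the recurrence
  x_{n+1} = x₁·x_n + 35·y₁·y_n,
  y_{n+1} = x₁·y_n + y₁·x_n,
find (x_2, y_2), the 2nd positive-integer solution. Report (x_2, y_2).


Step 1: Find the fundamental solution (x₁, y₁) of x² - 35y² = 1.
  Expand √35 as a continued fraction. a₀ = ⌊√35⌋ = 5; iterate m_{k+1} = d_k·a_k − m_k, d_{k+1} = (35 − m_{k+1}²)/d_k, a_{k+1} = ⌊(a₀ + m_{k+1})/d_{k+1}⌋ (starting m₀ = 0, d₀ = 1), with convergents p_k = a_k·p_{k-1} + p_{k-2}, q_k = a_k·q_{k-1} + q_{k-2} (p₋₁ = 1, q₋₁ = 0):
  k = 0: a₀ = 5; p₀/q₀ = 5/1; p₀² − 35·q₀² = 25 − 35 = -10.
  k = 1: m = 5, d = 10, a = ⌊(5 + 5)/10⌋ = 1; p/q = (1·5 + 1)/(1·1 + 0) = 6/1; p² − 35·q² = 36 − 35 = 1.
  The first convergent with p² − 35·q² = 1 gives the fundamental solution (x₁, y₁) = (6, 1).
Step 2: Apply the recurrence (x_{n+1}, y_{n+1}) = (x₁x_n + 35y₁y_n, x₁y_n + y₁x_n) repeatedly.
  From (x_1, y_1) = (6, 1): x_2 = 6·6 + 35·1·1 = 71; y_2 = 6·1 + 1·6 = 12.
Step 3: Verify x_2² - 35·y_2² = 5041 - 5040 = 1 (should be 1). ✓

(x_1, y_1) = (6, 1); (x_2, y_2) = (71, 12).


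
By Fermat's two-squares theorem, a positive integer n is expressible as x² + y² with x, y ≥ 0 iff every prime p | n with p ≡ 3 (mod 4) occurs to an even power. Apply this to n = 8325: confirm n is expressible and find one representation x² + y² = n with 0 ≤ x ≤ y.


Step 1: Factor n = 8325 = 3^2 · 5^2 · 37.
Step 2: Check the mod-4 condition on each prime factor: 3 ≡ 3 (mod 4), exponent 2 (must be even); 5 ≡ 1 (mod 4), exponent 2; 37 ≡ 1 (mod 4), exponent 1.
All primes ≡ 3 (mod 4) appear to even exponent (or don't appear), so by the two-squares theorem n IS expressible as a sum of two squares.
Step 3: Build a representation. Group n = k² · m with k = 3 and m = 5 · 5 · 37 = 925 (a product of primes ≡ 1 (mod 4)); a representation of m scales to one of n via (k·x)² + (k·y)² = k²(x² + y²). Each prime p ≡ 1 (mod 4) is itself a sum of two squares; find a² by testing p − a² for a perfect square:
  5: 5 − 1² = 4 = 2² ⇒ 5 = 1² + 2².
  37: 37 − 1² = 36 = 6² ⇒ 37 = 1² + 6².
  Combine using the Brahmagupta–Fibonacci identity (a² + b²)(c² + d²) = (ac − bd)² + (ad + bc)² = (ac + bd)² + (ad − bc)²:
  5 · 5 = 25: from (1² + 2²)(1² + 2²), take (1·1 − 2·2, 1·2 + 2·1) = (1 − 4, 2 + 2) = (-3, 4); dropping signs (only squares matter) gives (3, 4); check 3² + 4² = 9 + 16 = 25 ✓.
  25 · 37 = 925: from (3² + 4²)(1² + 6²), take (3·1 − 4·6, 3·6 + 4·1) = (3 − 24, 18 + 4) = (-21, 22); dropping signs (only squares matter) gives (21, 22); check 21² + 22² = 441 + 484 = 925 ✓.
  Scale by k = 3: (3·21, 3·22) = (63, 66).
Step 4: Order so x ≤ y and verify: 63² + 66² = 3969 + 4356 = 8325 = n. ✓

n = 8325 = 63² + 66² (one valid representation with x ≤ y).


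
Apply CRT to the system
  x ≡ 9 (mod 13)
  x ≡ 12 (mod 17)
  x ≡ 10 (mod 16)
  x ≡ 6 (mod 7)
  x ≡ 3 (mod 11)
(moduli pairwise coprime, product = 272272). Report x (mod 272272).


Product of moduli M = 13 · 17 · 16 · 7 · 11 = 272272.
Merge one congruence at a time:
  Start: x ≡ 9 (mod 13).
  Combine with x ≡ 12 (mod 17); new modulus lcm = 221.
    Write x = 9 + 13·t and substitute into x ≡ 12 (mod 17): 13·t ≡ 12 − 9 = 3 (mod 17).
    The inverse of 13 mod 17 is 4 (since 13·4 = 52 = 3·17 + 1), so t ≡ 4·3 = 12 ≡ 12 (mod 17).
    Then x = 9 + 13·12 = 165, valid modulo lcm(13, 17) = 221: x ≡ 165 (mod 221).
  Combine with x ≡ 10 (mod 16); new modulus lcm = 3536.
    Write x = 165 + 221·t and substitute into x ≡ 10 (mod 16): 221·t ≡ 10 − 165 = -155 (mod 16).
    Reduce coefficients mod 16: 13·t ≡ 5 (mod 16).
    The inverse of 13 mod 16 is 5 (since 13·5 = 65 = 4·16 + 1), so t ≡ 5·5 = 25 ≡ 9 (mod 16).
    Then x = 165 + 221·9 = 2154, valid modulo lcm(221, 16) = 3536: x ≡ 2154 (mod 3536).
  Combine with x ≡ 6 (mod 7); new modulus lcm = 24752.
    Write x = 2154 + 3536·t and substitute into x ≡ 6 (mod 7): 3536·t ≡ 6 − 2154 = -2148 (mod 7).
    Reduce coefficients mod 7: 1·t ≡ 1 (mod 7).
    So t ≡ 1 (mod 7).
    Then x = 2154 + 3536·1 = 5690, valid modulo lcm(3536, 7) = 24752: x ≡ 5690 (mod 24752).
  Combine with x ≡ 3 (mod 11); new modulus lcm = 272272.
    Write x = 5690 + 24752·t and substitute into x ≡ 3 (mod 11): 24752·t ≡ 3 − 5690 = -5687 (mod 11).
    Reduce coefficients mod 11: 2·t ≡ 0 (mod 11).
    The inverse of 2 mod 11 is 6 (since 2·6 = 12 = 1·11 + 1), so t ≡ 6·0 = 0 ≡ 0 (mod 11).
    Then x = 5690 + 24752·0 = 5690, valid modulo lcm(24752, 11) = 272272: x ≡ 5690 (mod 272272).
Verify against each original: 5690 mod 13 = 9, 5690 mod 17 = 12, 5690 mod 16 = 10, 5690 mod 7 = 6, 5690 mod 11 = 3.

x ≡ 5690 (mod 272272).


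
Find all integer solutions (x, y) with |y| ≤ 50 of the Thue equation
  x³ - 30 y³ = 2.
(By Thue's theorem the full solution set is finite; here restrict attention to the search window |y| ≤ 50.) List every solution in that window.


The equation is x³ - 30y³ = 2. For fixed y, x³ = 30·y³ + 2, so a solution requires the RHS to be a perfect cube.
Strategy: iterate y from -50 to 50, compute RHS = 30·y³ + 2, and check whether it is a (positive or negative) perfect cube.
Check small values of y:
  y = 0: RHS = 2 is not a perfect cube.
  y = 1: RHS = 32 is not a perfect cube.
  y = -1: RHS = -28 is not a perfect cube.
  y = 2: RHS = 242 is not a perfect cube.
  y = -2: RHS = -238 is not a perfect cube.
  y = 3: RHS = 812 is not a perfect cube.
  y = -3: RHS = -808 is not a perfect cube.
Continuing the search up to |y| = 50 finds no solutions either.
No (x, y) in the scanned range satisfies the equation.

No integer solutions with |y| ≤ 50.


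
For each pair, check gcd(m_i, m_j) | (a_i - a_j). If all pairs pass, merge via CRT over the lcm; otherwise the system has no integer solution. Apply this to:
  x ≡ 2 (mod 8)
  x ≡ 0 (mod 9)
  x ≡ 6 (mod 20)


Moduli 8, 9, 20 are not pairwise coprime, so CRT works modulo lcm(m_i) when all pairwise compatibility conditions hold.
Pairwise compatibility: gcd(m_i, m_j) must divide a_i - a_j for every pair.
Merge one congruence at a time:
  Start: x ≡ 2 (mod 8).
  Combine with x ≡ 0 (mod 9): gcd(8, 9) = 1; 0 - 2 = -2, which IS divisible by 1, so compatible.
    Write x = 2 + 8·t and substitute into x ≡ 0 (mod 9): 8·t ≡ 0 − 2 = -2 (mod 9).
    Reduce coefficients mod 9: 8·t ≡ 7 (mod 9).
    The inverse of 8 mod 9 is 8 (since 8·8 = 64 = 7·9 + 1), so t ≡ 8·7 = 56 ≡ 2 (mod 9).
    Then x = 2 + 8·2 = 18, valid modulo lcm(8, 9) = 72: x ≡ 18 (mod 72).
  Combine with x ≡ 6 (mod 20): gcd(72, 20) = 4; 6 - 18 = -12, which IS divisible by 4, so compatible.
    Write x = 18 + 72·t and substitute into x ≡ 6 (mod 20): 72·t ≡ 6 − 18 = -12 (mod 20).
    Divide the congruence (and modulus) by g = 4: 18·t ≡ -3 (mod 5).
    Reduce coefficients mod 5: 3·t ≡ 2 (mod 5).
    The inverse of 3 mod 5 is 2 (since 3·2 = 6 = 1·5 + 1), so t ≡ 2·2 = 4 ≡ 4 (mod 5).
    Then x = 18 + 72·4 = 306, valid modulo lcm(72, 20) = 360: x ≡ 306 (mod 360).
Verify: 306 mod 8 = 2, 306 mod 9 = 0, 306 mod 20 = 6.

x ≡ 306 (mod 360).


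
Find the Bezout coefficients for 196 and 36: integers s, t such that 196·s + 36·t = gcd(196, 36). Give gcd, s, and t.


Euclidean algorithm on (196, 36) — divide until remainder is 0:
  196 = 5 · 36 + 16
  36 = 2 · 16 + 4
  16 = 4 · 4 + 0
gcd(196, 36) = 4.
Track Bezout coefficients alongside the remainders: start with r₀ = 196 = a·1 + b·0 (s = 1, t = 0) and r₁ = 36 = a·0 + b·1 (s = 0, t = 1); each new remainder r_{k+1} = r_{k-1} − q_k·r_k inherits s_{k+1} = s_{k-1} − q_k·s_k, t_{k+1} = t_{k-1} − q_k·t_k, so r_k = a·s_k + b·t_k at every step:
  q = 5: r = 16, s = 1 − 5·0 = 1, t = 0 − 5·1 = -5  (check: 196·1 + 36·(-5) = 16)
  q = 2: r = 4, s = 0 − 2·1 = -2, t = 1 − 2·(-5) = 11  (check: 196·(-2) + 36·11 = 4)
The row with r = 4 (the gcd) gives the Bezout coefficients s = -2, t = 11.
Result: 196 · (-2) + 36 · (11) = 4.

gcd(196, 36) = 4; s = -2, t = 11 (check: 196·(-2) + 36·11 = 4).


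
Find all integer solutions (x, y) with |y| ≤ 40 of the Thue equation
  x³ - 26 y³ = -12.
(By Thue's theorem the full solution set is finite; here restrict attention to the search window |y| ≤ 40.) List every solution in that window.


The equation is x³ - 26y³ = -12. For fixed y, x³ = 26·y³ − 12, so a solution requires the RHS to be a perfect cube.
Strategy: iterate y from -40 to 40, compute RHS = 26·y³ − 12, and check whether it is a (positive or negative) perfect cube.
Check small values of y:
  y = 0: RHS = -12 is not a perfect cube.
  y = 1: RHS = 14 is not a perfect cube.
  y = -1: RHS = -38 is not a perfect cube.
  y = 2: RHS = 196 is not a perfect cube.
  y = -2: RHS = -220 is not a perfect cube.
  y = 3: RHS = 690 is not a perfect cube.
  y = -3: RHS = -714 is not a perfect cube.
Continuing the search up to |y| = 40 finds no solutions either.
No (x, y) in the scanned range satisfies the equation.

No integer solutions with |y| ≤ 40.


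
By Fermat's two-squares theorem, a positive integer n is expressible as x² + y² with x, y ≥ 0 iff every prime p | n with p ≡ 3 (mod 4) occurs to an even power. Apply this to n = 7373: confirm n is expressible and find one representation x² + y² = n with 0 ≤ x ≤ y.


Step 1: Factor n = 7373 = 73 · 101.
Step 2: Check the mod-4 condition on each prime factor: 73 ≡ 1 (mod 4), exponent 1; 101 ≡ 1 (mod 4), exponent 1.
All primes ≡ 3 (mod 4) appear to even exponent (or don't appear), so by the two-squares theorem n IS expressible as a sum of two squares.
Step 3: Build a representation. Here n = 73 · 101 is a product of primes ≡ 1 (mod 4). Each prime p ≡ 1 (mod 4) is itself a sum of two squares; find a² by testing p − a² for a perfect square:
  73: 73 − 1² = 72, 73 − 2² = 69, 73 − 3² = 64 = 8² ⇒ 73 = 3² + 8².
  101: 101 − 1² = 100 = 10² ⇒ 101 = 1² + 10².
  Combine using the Brahmagupta–Fibonacci identity (a² + b²)(c² + d²) = (ac − bd)² + (ad + bc)² = (ac + bd)² + (ad − bc)²:
  73 · 101 = 7373: from (3² + 8²)(1² + 10²), take (3·1 − 8·10, 3·10 + 8·1) = (3 − 80, 30 + 8) = (-77, 38); dropping signs (only squares matter) gives (77, 38); check 77² + 38² = 5929 + 1444 = 7373 ✓.
Step 4: Order so x ≤ y and verify: 38² + 77² = 1444 + 5929 = 7373 = n. ✓

n = 7373 = 38² + 77² (one valid representation with x ≤ y).


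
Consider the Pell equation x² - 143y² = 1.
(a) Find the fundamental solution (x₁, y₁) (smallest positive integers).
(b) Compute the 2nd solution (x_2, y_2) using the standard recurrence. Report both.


Step 1: Find the fundamental solution (x₁, y₁) of x² - 143y² = 1.
  Expand √143 as a continued fraction. a₀ = ⌊√143⌋ = 11; iterate m_{k+1} = d_k·a_k − m_k, d_{k+1} = (143 − m_{k+1}²)/d_k, a_{k+1} = ⌊(a₀ + m_{k+1})/d_{k+1}⌋ (starting m₀ = 0, d₀ = 1), with convergents p_k = a_k·p_{k-1} + p_{k-2}, q_k = a_k·q_{k-1} + q_{k-2} (p₋₁ = 1, q₋₁ = 0):
  k = 0: a₀ = 11; p₀/q₀ = 11/1; p₀² − 143·q₀² = 121 − 143 = -22.
  k = 1: m = 11, d = 22, a = ⌊(11 + 11)/22⌋ = 1; p/q = (1·11 + 1)/(1·1 + 0) = 12/1; p² − 143·q² = 144 − 143 = 1.
  The first convergent with p² − 143·q² = 1 gives the fundamental solution (x₁, y₁) = (12, 1).
Step 2: Apply the recurrence (x_{n+1}, y_{n+1}) = (x₁x_n + 143y₁y_n, x₁y_n + y₁x_n) repeatedly.
  From (x_1, y_1) = (12, 1): x_2 = 12·12 + 143·1·1 = 287; y_2 = 12·1 + 1·12 = 24.
Step 3: Verify x_2² - 143·y_2² = 82369 - 82368 = 1 (should be 1). ✓

(x_1, y_1) = (12, 1); (x_2, y_2) = (287, 24).


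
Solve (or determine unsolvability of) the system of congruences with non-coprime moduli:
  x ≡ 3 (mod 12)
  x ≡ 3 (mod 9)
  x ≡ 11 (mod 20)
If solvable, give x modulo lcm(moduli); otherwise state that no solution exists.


Moduli 12, 9, 20 are not pairwise coprime, so CRT works modulo lcm(m_i) when all pairwise compatibility conditions hold.
Pairwise compatibility: gcd(m_i, m_j) must divide a_i - a_j for every pair.
Merge one congruence at a time:
  Start: x ≡ 3 (mod 12).
  Combine with x ≡ 3 (mod 9): gcd(12, 9) = 3; 3 - 3 = 0, which IS divisible by 3, so compatible.
    Write x = 3 + 12·t and substitute into x ≡ 3 (mod 9): 12·t ≡ 3 − 3 = 0 (mod 9).
    Divide the congruence (and modulus) by g = 3: 4·t ≡ 0 (mod 3).
    Reduce coefficients mod 3: 1·t ≡ 0 (mod 3).
    So t ≡ 0 (mod 3).
    Then x = 3 + 12·0 = 3, valid modulo lcm(12, 9) = 36: x ≡ 3 (mod 36).
  Combine with x ≡ 11 (mod 20): gcd(36, 20) = 4; 11 - 3 = 8, which IS divisible by 4, so compatible.
    Write x = 3 + 36·t and substitute into x ≡ 11 (mod 20): 36·t ≡ 11 − 3 = 8 (mod 20).
    Divide the congruence (and modulus) by g = 4: 9·t ≡ 2 (mod 5).
    Reduce coefficients mod 5: 4·t ≡ 2 (mod 5).
    The inverse of 4 mod 5 is 4 (since 4·4 = 16 = 3·5 + 1), so t ≡ 4·2 = 8 ≡ 3 (mod 5).
    Then x = 3 + 36·3 = 111, valid modulo lcm(36, 20) = 180: x ≡ 111 (mod 180).
Verify: 111 mod 12 = 3, 111 mod 9 = 3, 111 mod 20 = 11.

x ≡ 111 (mod 180).


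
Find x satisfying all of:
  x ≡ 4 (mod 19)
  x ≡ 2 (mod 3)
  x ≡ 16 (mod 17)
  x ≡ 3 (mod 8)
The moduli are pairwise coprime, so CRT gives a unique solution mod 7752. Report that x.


Product of moduli M = 19 · 3 · 17 · 8 = 7752.
Merge one congruence at a time:
  Start: x ≡ 4 (mod 19).
  Combine with x ≡ 2 (mod 3); new modulus lcm = 57.
    Write x = 4 + 19·t and substitute into x ≡ 2 (mod 3): 19·t ≡ 2 − 4 = -2 (mod 3).
    Reduce coefficients mod 3: 1·t ≡ 1 (mod 3).
    So t ≡ 1 (mod 3).
    Then x = 4 + 19·1 = 23, valid modulo lcm(19, 3) = 57: x ≡ 23 (mod 57).
  Combine with x ≡ 16 (mod 17); new modulus lcm = 969.
    Write x = 23 + 57·t and substitute into x ≡ 16 (mod 17): 57·t ≡ 16 − 23 = -7 (mod 17).
    Reduce coefficients mod 17: 6·t ≡ 10 (mod 17).
    The inverse of 6 mod 17 is 3 (since 6·3 = 18 = 1·17 + 1), so t ≡ 3·10 = 30 ≡ 13 (mod 17).
    Then x = 23 + 57·13 = 764, valid modulo lcm(57, 17) = 969: x ≡ 764 (mod 969).
  Combine with x ≡ 3 (mod 8); new modulus lcm = 7752.
    Write x = 764 + 969·t and substitute into x ≡ 3 (mod 8): 969·t ≡ 3 − 764 = -761 (mod 8).
    Reduce coefficients mod 8: 1·t ≡ 7 (mod 8).
    So t ≡ 7 (mod 8).
    Then x = 764 + 969·7 = 7547, valid modulo lcm(969, 8) = 7752: x ≡ 7547 (mod 7752).
Verify against each original: 7547 mod 19 = 4, 7547 mod 3 = 2, 7547 mod 17 = 16, 7547 mod 8 = 3.

x ≡ 7547 (mod 7752).


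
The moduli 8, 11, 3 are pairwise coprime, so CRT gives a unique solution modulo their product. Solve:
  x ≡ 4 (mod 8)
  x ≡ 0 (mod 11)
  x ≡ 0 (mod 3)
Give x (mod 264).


Moduli 8, 11, 3 are pairwise coprime; by CRT there is a unique solution modulo M = 8 · 11 · 3 = 264.
Solve pairwise, accumulating the modulus:
  Start with x ≡ 4 (mod 8).
  Combine with x ≡ 0 (mod 11): since gcd(8, 11) = 1, we get a unique residue mod 88.
    Write x = 4 + 8·t and substitute into x ≡ 0 (mod 11): 8·t ≡ 0 − 4 = -4 (mod 11).
    Reduce coefficients mod 11: 8·t ≡ 7 (mod 11).
    The inverse of 8 mod 11 is 7 (since 8·7 = 56 = 5·11 + 1), so t ≡ 7·7 = 49 ≡ 5 (mod 11).
    Then x = 4 + 8·5 = 44, valid modulo lcm(8, 11) = 88: x ≡ 44 (mod 88).
  Combine with x ≡ 0 (mod 3): since gcd(88, 3) = 1, we get a unique residue mod 264.
    Write x = 44 + 88·t and substitute into x ≡ 0 (mod 3): 88·t ≡ 0 − 44 = -44 (mod 3).
    Reduce coefficients mod 3: 1·t ≡ 1 (mod 3).
    So t ≡ 1 (mod 3).
    Then x = 44 + 88·1 = 132, valid modulo lcm(88, 3) = 264: x ≡ 132 (mod 264).
Verify: 132 mod 8 = 4 ✓, 132 mod 11 = 0 ✓, 132 mod 3 = 0 ✓.

x ≡ 132 (mod 264).


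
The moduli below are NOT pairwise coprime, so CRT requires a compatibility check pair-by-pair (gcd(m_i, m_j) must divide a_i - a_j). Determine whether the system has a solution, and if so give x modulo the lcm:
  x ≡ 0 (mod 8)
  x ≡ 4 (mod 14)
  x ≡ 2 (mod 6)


Moduli 8, 14, 6 are not pairwise coprime, so CRT works modulo lcm(m_i) when all pairwise compatibility conditions hold.
Pairwise compatibility: gcd(m_i, m_j) must divide a_i - a_j for every pair.
Merge one congruence at a time:
  Start: x ≡ 0 (mod 8).
  Combine with x ≡ 4 (mod 14): gcd(8, 14) = 2; 4 - 0 = 4, which IS divisible by 2, so compatible.
    Write x = 0 + 8·t and substitute into x ≡ 4 (mod 14): 8·t ≡ 4 − 0 = 4 (mod 14).
    Divide the congruence (and modulus) by g = 2: 4·t ≡ 2 (mod 7).
    The inverse of 4 mod 7 is 2 (since 4·2 = 8 = 1·7 + 1), so t ≡ 2·2 = 4 ≡ 4 (mod 7).
    Then x = 0 + 8·4 = 32, valid modulo lcm(8, 14) = 56: x ≡ 32 (mod 56).
  Combine with x ≡ 2 (mod 6): gcd(56, 6) = 2; 2 - 32 = -30, which IS divisible by 2, so compatible.
    Write x = 32 + 56·t and substitute into x ≡ 2 (mod 6): 56·t ≡ 2 − 32 = -30 (mod 6).
    Divide the congruence (and modulus) by g = 2: 28·t ≡ -15 (mod 3).
    Reduce coefficients mod 3: 1·t ≡ 0 (mod 3).
    So t ≡ 0 (mod 3).
    Then x = 32 + 56·0 = 32, valid modulo lcm(56, 6) = 168: x ≡ 32 (mod 168).
Verify: 32 mod 8 = 0, 32 mod 14 = 4, 32 mod 6 = 2.

x ≡ 32 (mod 168).


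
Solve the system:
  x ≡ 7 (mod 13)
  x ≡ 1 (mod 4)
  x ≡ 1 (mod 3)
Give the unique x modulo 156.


Moduli 13, 4, 3 are pairwise coprime; by CRT there is a unique solution modulo M = 13 · 4 · 3 = 156.
Solve pairwise, accumulating the modulus:
  Start with x ≡ 7 (mod 13).
  Combine with x ≡ 1 (mod 4): since gcd(13, 4) = 1, we get a unique residue mod 52.
    Write x = 7 + 13·t and substitute into x ≡ 1 (mod 4): 13·t ≡ 1 − 7 = -6 (mod 4).
    Reduce coefficients mod 4: 1·t ≡ 2 (mod 4).
    So t ≡ 2 (mod 4).
    Then x = 7 + 13·2 = 33, valid modulo lcm(13, 4) = 52: x ≡ 33 (mod 52).
  Combine with x ≡ 1 (mod 3): since gcd(52, 3) = 1, we get a unique residue mod 156.
    Write x = 33 + 52·t and substitute into x ≡ 1 (mod 3): 52·t ≡ 1 − 33 = -32 (mod 3).
    Reduce coefficients mod 3: 1·t ≡ 1 (mod 3).
    So t ≡ 1 (mod 3).
    Then x = 33 + 52·1 = 85, valid modulo lcm(52, 3) = 156: x ≡ 85 (mod 156).
Verify: 85 mod 13 = 7 ✓, 85 mod 4 = 1 ✓, 85 mod 3 = 1 ✓.

x ≡ 85 (mod 156).


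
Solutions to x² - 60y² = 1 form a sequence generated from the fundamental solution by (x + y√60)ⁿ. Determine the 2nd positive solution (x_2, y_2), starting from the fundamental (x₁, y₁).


Step 1: Find the fundamental solution (x₁, y₁) of x² - 60y² = 1.
  Expand √60 as a continued fraction. a₀ = ⌊√60⌋ = 7; iterate m_{k+1} = d_k·a_k − m_k, d_{k+1} = (60 − m_{k+1}²)/d_k, a_{k+1} = ⌊(a₀ + m_{k+1})/d_{k+1}⌋ (starting m₀ = 0, d₀ = 1), with convergents p_k = a_k·p_{k-1} + p_{k-2}, q_k = a_k·q_{k-1} + q_{k-2} (p₋₁ = 1, q₋₁ = 0):
  k = 0: a₀ = 7; p₀/q₀ = 7/1; p₀² − 60·q₀² = 49 − 60 = -11.
  k = 1: m = 7, d = 11, a = ⌊(7 + 7)/11⌋ = 1; p/q = (1·7 + 1)/(1·1 + 0) = 8/1; p² − 60·q² = 64 − 60 = 4.
  k = 2: m = 4, d = 4, a = ⌊(7 + 4)/4⌋ = 2; p/q = (2·8 + 7)/(2·1 + 1) = 23/3; p² − 60·q² = 529 − 540 = -11.
  k = 3: m = 4, d = 11, a = ⌊(7 + 4)/11⌋ = 1; p/q = (1·23 + 8)/(1·3 + 1) = 31/4; p² − 60·q² = 961 − 960 = 1.
  The first convergent with p² − 60·q² = 1 gives the fundamental solution (x₁, y₁) = (31, 4).
Step 2: Apply the recurrence (x_{n+1}, y_{n+1}) = (x₁x_n + 60y₁y_n, x₁y_n + y₁x_n) repeatedly.
  From (x_1, y_1) = (31, 4): x_2 = 31·31 + 60·4·4 = 1921; y_2 = 31·4 + 4·31 = 248.
Step 3: Verify x_2² - 60·y_2² = 3690241 - 3690240 = 1 (should be 1). ✓

(x_1, y_1) = (31, 4); (x_2, y_2) = (1921, 248).


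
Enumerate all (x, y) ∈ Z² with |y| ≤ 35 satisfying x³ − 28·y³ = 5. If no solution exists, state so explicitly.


The equation is x³ - 28y³ = 5. For fixed y, x³ = 28·y³ + 5, so a solution requires the RHS to be a perfect cube.
Strategy: iterate y from -35 to 35, compute RHS = 28·y³ + 5, and check whether it is a (positive or negative) perfect cube.
Check small values of y:
  y = 0: RHS = 5 is not a perfect cube.
  y = 1: RHS = 33 is not a perfect cube.
  y = -1: RHS = -23 is not a perfect cube.
  y = 2: RHS = 229 is not a perfect cube.
  y = -2: RHS = -219 is not a perfect cube.
  y = 3: RHS = 761 is not a perfect cube.
  y = -3: RHS = -751 is not a perfect cube.
Continuing the search up to |y| = 35 finds no solutions either.
No (x, y) in the scanned range satisfies the equation.

No integer solutions with |y| ≤ 35.


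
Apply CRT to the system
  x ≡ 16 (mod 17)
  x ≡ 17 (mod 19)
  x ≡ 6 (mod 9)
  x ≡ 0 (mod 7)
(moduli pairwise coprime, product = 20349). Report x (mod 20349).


Product of moduli M = 17 · 19 · 9 · 7 = 20349.
Merge one congruence at a time:
  Start: x ≡ 16 (mod 17).
  Combine with x ≡ 17 (mod 19); new modulus lcm = 323.
    Write x = 16 + 17·t and substitute into x ≡ 17 (mod 19): 17·t ≡ 17 − 16 = 1 (mod 19).
    The inverse of 17 mod 19 is 9 (since 17·9 = 153 = 8·19 + 1), so t ≡ 9·1 = 9 ≡ 9 (mod 19).
    Then x = 16 + 17·9 = 169, valid modulo lcm(17, 19) = 323: x ≡ 169 (mod 323).
  Combine with x ≡ 6 (mod 9); new modulus lcm = 2907.
    Write x = 169 + 323·t and substitute into x ≡ 6 (mod 9): 323·t ≡ 6 − 169 = -163 (mod 9).
    Reduce coefficients mod 9: 8·t ≡ 8 (mod 9).
    The inverse of 8 mod 9 is 8 (since 8·8 = 64 = 7·9 + 1), so t ≡ 8·8 = 64 ≡ 1 (mod 9).
    Then x = 169 + 323·1 = 492, valid modulo lcm(323, 9) = 2907: x ≡ 492 (mod 2907).
  Combine with x ≡ 0 (mod 7); new modulus lcm = 20349.
    Write x = 492 + 2907·t and substitute into x ≡ 0 (mod 7): 2907·t ≡ 0 − 492 = -492 (mod 7).
    Reduce coefficients mod 7: 2·t ≡ 5 (mod 7).
    The inverse of 2 mod 7 is 4 (since 2·4 = 8 = 1·7 + 1), so t ≡ 4·5 = 20 ≡ 6 (mod 7).
    Then x = 492 + 2907·6 = 17934, valid modulo lcm(2907, 7) = 20349: x ≡ 17934 (mod 20349).
Verify against each original: 17934 mod 17 = 16, 17934 mod 19 = 17, 17934 mod 9 = 6, 17934 mod 7 = 0.

x ≡ 17934 (mod 20349).


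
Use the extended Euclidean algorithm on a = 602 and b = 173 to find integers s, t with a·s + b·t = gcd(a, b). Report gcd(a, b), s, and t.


Euclidean algorithm on (602, 173) — divide until remainder is 0:
  602 = 3 · 173 + 83
  173 = 2 · 83 + 7
  83 = 11 · 7 + 6
  7 = 1 · 6 + 1
  6 = 6 · 1 + 0
gcd(602, 173) = 1.
Track Bezout coefficients alongside the remainders: start with r₀ = 602 = a·1 + b·0 (s = 1, t = 0) and r₁ = 173 = a·0 + b·1 (s = 0, t = 1); each new remainder r_{k+1} = r_{k-1} − q_k·r_k inherits s_{k+1} = s_{k-1} − q_k·s_k, t_{k+1} = t_{k-1} − q_k·t_k, so r_k = a·s_k + b·t_k at every step:
  q = 3: r = 83, s = 1 − 3·0 = 1, t = 0 − 3·1 = -3  (check: 602·1 + 173·(-3) = 83)
  q = 2: r = 7, s = 0 − 2·1 = -2, t = 1 − 2·(-3) = 7  (check: 602·(-2) + 173·7 = 7)
  q = 11: r = 6, s = 1 − 11·(-2) = 23, t = -3 − 11·7 = -80  (check: 602·23 + 173·(-80) = 6)
  q = 1: r = 1, s = -2 − 1·23 = -25, t = 7 − 1·(-80) = 87  (check: 602·(-25) + 173·87 = 1)
The row with r = 1 (the gcd) gives the Bezout coefficients s = -25, t = 87.
Result: 602 · (-25) + 173 · (87) = 1.

gcd(602, 173) = 1; s = -25, t = 87 (check: 602·(-25) + 173·87 = 1).


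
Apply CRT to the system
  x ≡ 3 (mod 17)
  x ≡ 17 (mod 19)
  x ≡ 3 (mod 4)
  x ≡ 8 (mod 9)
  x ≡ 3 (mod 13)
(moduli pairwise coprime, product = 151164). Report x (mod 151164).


Product of moduli M = 17 · 19 · 4 · 9 · 13 = 151164.
Merge one congruence at a time:
  Start: x ≡ 3 (mod 17).
  Combine with x ≡ 17 (mod 19); new modulus lcm = 323.
    Write x = 3 + 17·t and substitute into x ≡ 17 (mod 19): 17·t ≡ 17 − 3 = 14 (mod 19).
    The inverse of 17 mod 19 is 9 (since 17·9 = 153 = 8·19 + 1), so t ≡ 9·14 = 126 ≡ 12 (mod 19).
    Then x = 3 + 17·12 = 207, valid modulo lcm(17, 19) = 323: x ≡ 207 (mod 323).
  Combine with x ≡ 3 (mod 4); new modulus lcm = 1292.
    Write x = 207 + 323·t and substitute into x ≡ 3 (mod 4): 323·t ≡ 3 − 207 = -204 (mod 4).
    Reduce coefficients mod 4: 3·t ≡ 0 (mod 4).
    The inverse of 3 mod 4 is 3 (since 3·3 = 9 = 2·4 + 1), so t ≡ 3·0 = 0 ≡ 0 (mod 4).
    Then x = 207 + 323·0 = 207, valid modulo lcm(323, 4) = 1292: x ≡ 207 (mod 1292).
  Combine with x ≡ 8 (mod 9); new modulus lcm = 11628.
    Write x = 207 + 1292·t and substitute into x ≡ 8 (mod 9): 1292·t ≡ 8 − 207 = -199 (mod 9).
    Reduce coefficients mod 9: 5·t ≡ 8 (mod 9).
    The inverse of 5 mod 9 is 2 (since 5·2 = 10 = 1·9 + 1), so t ≡ 2·8 = 16 ≡ 7 (mod 9).
    Then x = 207 + 1292·7 = 9251, valid modulo lcm(1292, 9) = 11628: x ≡ 9251 (mod 11628).
  Combine with x ≡ 3 (mod 13); new modulus lcm = 151164.
    Write x = 9251 + 11628·t and substitute into x ≡ 3 (mod 13): 11628·t ≡ 3 − 9251 = -9248 (mod 13).
    Reduce coefficients mod 13: 6·t ≡ 8 (mod 13).
    The inverse of 6 mod 13 is 11 (since 6·11 = 66 = 5·13 + 1), so t ≡ 11·8 = 88 ≡ 10 (mod 13).
    Then x = 9251 + 11628·10 = 125531, valid modulo lcm(11628, 13) = 151164: x ≡ 125531 (mod 151164).
Verify against each original: 125531 mod 17 = 3, 125531 mod 19 = 17, 125531 mod 4 = 3, 125531 mod 9 = 8, 125531 mod 13 = 3.

x ≡ 125531 (mod 151164).


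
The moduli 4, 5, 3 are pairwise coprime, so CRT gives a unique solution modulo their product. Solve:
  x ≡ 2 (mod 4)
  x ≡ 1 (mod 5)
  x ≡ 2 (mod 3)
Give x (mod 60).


Moduli 4, 5, 3 are pairwise coprime; by CRT there is a unique solution modulo M = 4 · 5 · 3 = 60.
Solve pairwise, accumulating the modulus:
  Start with x ≡ 2 (mod 4).
  Combine with x ≡ 1 (mod 5): since gcd(4, 5) = 1, we get a unique residue mod 20.
    Write x = 2 + 4·t and substitute into x ≡ 1 (mod 5): 4·t ≡ 1 − 2 = -1 (mod 5).
    Reduce coefficients mod 5: 4·t ≡ 4 (mod 5).
    The inverse of 4 mod 5 is 4 (since 4·4 = 16 = 3·5 + 1), so t ≡ 4·4 = 16 ≡ 1 (mod 5).
    Then x = 2 + 4·1 = 6, valid modulo lcm(4, 5) = 20: x ≡ 6 (mod 20).
  Combine with x ≡ 2 (mod 3): since gcd(20, 3) = 1, we get a unique residue mod 60.
    Write x = 6 + 20·t and substitute into x ≡ 2 (mod 3): 20·t ≡ 2 − 6 = -4 (mod 3).
    Reduce coefficients mod 3: 2·t ≡ 2 (mod 3).
    The inverse of 2 mod 3 is 2 (since 2·2 = 4 = 1·3 + 1), so t ≡ 2·2 = 4 ≡ 1 (mod 3).
    Then x = 6 + 20·1 = 26, valid modulo lcm(20, 3) = 60: x ≡ 26 (mod 60).
Verify: 26 mod 4 = 2 ✓, 26 mod 5 = 1 ✓, 26 mod 3 = 2 ✓.

x ≡ 26 (mod 60).
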